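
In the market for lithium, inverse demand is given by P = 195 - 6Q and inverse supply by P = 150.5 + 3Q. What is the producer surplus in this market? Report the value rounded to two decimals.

36.67

Set 195 - 6Q = 150.5 + 3Q, which gives 44.5 = 9Q, so Q* = 4.9444 and P* = 195 - 6(4.9444) = 165.3333.
The supply curve's price intercept is 150.5, so PS = (1/2)(Q*)(P* - 150.5) = (1/2)(4.9444)(14.8333) = 36.6713.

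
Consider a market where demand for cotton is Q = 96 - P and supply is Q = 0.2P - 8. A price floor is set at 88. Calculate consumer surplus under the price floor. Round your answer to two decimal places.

Rewriting demand in inverse form: P = 96 - Q.
Rewriting supply in inverse form: P = 40 + 5Q.
Free-market equilibrium: 96 - Q = 40 + 5Q gives Q* = 9.3333, P* = 86.6667.
At the floor price 88, quantity demanded is (96 - 88)/1 = 8; demand is the short side, so Q = 8 trades at P = 88.
CS is the triangle under demand above 88: (1/2)(8)(96 - 88) = 32.

32.00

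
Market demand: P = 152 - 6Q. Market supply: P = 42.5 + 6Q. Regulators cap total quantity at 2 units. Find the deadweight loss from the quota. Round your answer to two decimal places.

Without the quota, 152 - 6Q = 42.5 + 6Q gives Q* = 9.125.
At Q = 2 the demand price is 152 - 6(2) = 140 and the supply price is 42.5 + 6(2) = 54.5.
Deadweight loss is the triangle between the curves from 2 to 9.125: (1/2)(140 - 54.5)(9.125 - 2) = 304.5938.

304.59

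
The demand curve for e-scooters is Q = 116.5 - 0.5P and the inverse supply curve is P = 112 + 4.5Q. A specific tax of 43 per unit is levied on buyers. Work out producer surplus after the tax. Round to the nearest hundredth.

324.00

Rewriting demand in inverse form: P = 233 - 2Q.
Without the tax, 233 - 2Q = 112 + 4.5Q so Q* = 18.6154 and P* = 195.7692.
A tax on buyers shifts demand down by 43: (233 - 43) - 2Q = 112 + 4.5Q, so Q_t = 12. Buyers pay P_b = 209; sellers receive P_s = P_b - 43 = 166.
PS = (1/2)(Q_t)(P_s - 112) = (1/2)(12)(54) = 324.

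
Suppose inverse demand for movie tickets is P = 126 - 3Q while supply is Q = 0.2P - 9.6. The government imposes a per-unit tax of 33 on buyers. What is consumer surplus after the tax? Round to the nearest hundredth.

Rewriting supply in inverse form: P = 48 + 5Q.
Without the tax, 126 - 3Q = 48 + 5Q so Q* = 9.75 and P* = 96.75.
A tax on buyers shifts demand down by 33: (126 - 33) - 3Q = 48 + 5Q, so Q_t = 5.625. Buyers pay P_b = 109.125; sellers receive P_s = P_b - 33 = 76.125.
CS = (1/2)(Q_t)(126 - P_b) = (1/2)(5.625)(16.875) = 47.4609.

47.46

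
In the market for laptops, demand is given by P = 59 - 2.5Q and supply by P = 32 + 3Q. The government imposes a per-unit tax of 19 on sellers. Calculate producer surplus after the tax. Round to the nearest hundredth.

Without the tax, 59 - 2.5Q = 32 + 3Q so Q* = 4.9091 and P* = 46.7273.
With the tax, sellers need 19 more per unit: 59 - 2.5Q = 32 + 3Q + 19, so Q_t = 1.4545. Buyers pay P_b = 55.3636; sellers receive P_s = P_b - 19 = 36.3636.
PS = (1/2)(Q_t)(P_s - 32) = (1/2)(1.4545)(4.3636) = 3.1736.

3.17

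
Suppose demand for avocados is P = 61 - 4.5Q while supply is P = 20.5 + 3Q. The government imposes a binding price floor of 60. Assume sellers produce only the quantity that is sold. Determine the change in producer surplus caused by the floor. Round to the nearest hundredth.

Free-market equilibrium: 61 - 4.5Q = 20.5 + 3Q gives Q* = 5.4, P* = 36.7.
At P = 60, buyers demand (61 - 60)/4.5 = 0.2222 while sellers would supply more, so the quantity traded is 0.2222 at price 60.
PS goes from (1/2)(5.4)(16.2) = 43.74 to 8.7037 (computed as (60 - 20.5)(0.2222) - (1/2)(3)(0.2222)^2), a change of -35.0363.

-35.04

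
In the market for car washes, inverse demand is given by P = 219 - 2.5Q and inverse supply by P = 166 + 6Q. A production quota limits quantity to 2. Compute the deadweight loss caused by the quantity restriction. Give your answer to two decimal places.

Without the quota, 219 - 2.5Q = 166 + 6Q gives Q* = 6.2353.
At Q = 2 the demand price is 219 - 2.5(2) = 214 and the supply price is 166 + 6(2) = 178.
Deadweight loss is the triangle between the curves from 2 to 6.2353: (1/2)(214 - 178)(6.2353 - 2) = 76.2353.

76.24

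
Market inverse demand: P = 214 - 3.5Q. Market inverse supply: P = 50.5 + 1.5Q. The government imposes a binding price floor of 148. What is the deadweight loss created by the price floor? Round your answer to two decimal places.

Free-market equilibrium: 214 - 3.5Q = 50.5 + 1.5Q gives Q* = 32.7, P* = 99.55.
At the floor price 148, quantity demanded is (214 - 148)/3.5 = 18.8571; demand is the short side, so Q = 18.8571 trades at P = 148.
The lost-trades triangle has base Q* - 18.8571 = 13.8429 and height equal to the gap between the curves at Q = 18.8571, which is 148 - 78.7857 = 69.2143. DWL = (1/2)(13.8429)(69.2143) = 479.0617.

479.06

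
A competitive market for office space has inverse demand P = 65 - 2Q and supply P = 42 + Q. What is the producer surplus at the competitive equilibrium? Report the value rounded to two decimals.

29.39

Equilibrium: 65 - 2Q = 42 + Q, so Q* = 7.6667 and P* = 49.6667.
PS is the area between P* and the supply curve from 0 to Q*: (1/2)(7.6667)(7.6667) = 29.3889.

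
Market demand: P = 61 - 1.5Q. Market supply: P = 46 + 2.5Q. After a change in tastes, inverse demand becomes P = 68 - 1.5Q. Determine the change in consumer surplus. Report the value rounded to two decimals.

Initial equilibrium: Q_0 = 3.75, P_0 = 55.375; CS_0 = (1/2)(3.75)(5.625) = 10.5469, PS_0 = (1/2)(3.75)(9.375) = 17.5781.
New equilibrium: 68 - 1.5Q = 46 + 2.5Q gives Q_1 = 5.5, P_1 = 59.75; CS_1 = 22.6875, PS_1 = 37.8125.
Change in consumer surplus = 22.6875 - 10.5469 = 12.1406.

12.14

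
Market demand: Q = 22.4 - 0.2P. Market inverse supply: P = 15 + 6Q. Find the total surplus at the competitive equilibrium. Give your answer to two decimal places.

Rewriting demand in inverse form: P = 112 - 5Q.
Setting demand equal to supply, 97 = 11Q, so Q* = 8.8182 and P* = 67.9091.
Total surplus is the full triangle between the curves from 0 to Q*: (1/2)(8.8182)(112 - 15) = 427.6818.

427.68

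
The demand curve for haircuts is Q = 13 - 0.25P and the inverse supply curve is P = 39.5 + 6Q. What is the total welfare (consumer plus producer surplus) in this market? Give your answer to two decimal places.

7.81

Rewriting demand in inverse form: P = 52 - 4Q.
Setting demand equal to supply, 12.5 = 10Q, so Q* = 1.25 and P* = 47.
CS = (1/2)(1.25)(5) = 3.125 and PS = (1/2)(1.25)(7.5) = 4.6875, so total surplus = 7.8125.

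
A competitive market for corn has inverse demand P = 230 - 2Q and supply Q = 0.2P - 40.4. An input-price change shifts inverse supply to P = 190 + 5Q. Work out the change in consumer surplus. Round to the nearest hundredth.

Rewriting supply in inverse form: P = 202 + 5Q.
Initial equilibrium: Q_0 = 4, P_0 = 222; CS_0 = (1/2)(4)(8) = 16, PS_0 = (1/2)(4)(20) = 40.
New equilibrium: 230 - 2Q = 190 + 5Q gives Q_1 = 5.7143, P_1 = 218.5714; CS_1 = 32.6531, PS_1 = 81.6327.
Change in consumer surplus = 32.6531 - 16 = 16.6531.

16.65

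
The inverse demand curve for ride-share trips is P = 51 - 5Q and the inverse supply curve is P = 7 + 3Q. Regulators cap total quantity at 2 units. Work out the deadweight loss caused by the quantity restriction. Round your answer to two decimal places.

Without the quota, 51 - 5Q = 7 + 3Q gives Q* = 5.5.
At Q = 2 the demand price is 51 - 5(2) = 41 and the supply price is 7 + 3(2) = 13.
Deadweight loss is the triangle between the curves from 2 to 5.5: (1/2)(41 - 13)(5.5 - 2) = 49.

49.00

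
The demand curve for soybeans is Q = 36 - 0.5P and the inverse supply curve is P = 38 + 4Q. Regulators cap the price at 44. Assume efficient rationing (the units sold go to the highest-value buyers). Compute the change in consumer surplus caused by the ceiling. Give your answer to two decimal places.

Rewriting demand in inverse form: P = 72 - 2Q.
Free-market equilibrium: 72 - 2Q = 38 + 4Q gives Q* = 5.6667, P* = 60.6667.
At P = 44, sellers supply (44 - 38)/4 = 1.5 while buyers want more, so the quantity traded is 1.5 at price 44.
CS goes from (1/2)(5.6667)(11.3333) = 32.1111 to 39.75 (computed as (72 - 44)(1.5) - (1/2)(2)(1.5)^2), a change of 7.6389.

7.64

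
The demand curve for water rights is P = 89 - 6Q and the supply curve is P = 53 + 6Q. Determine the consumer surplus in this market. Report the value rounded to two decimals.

Setting demand equal to supply, 36 = 12Q, so Q* = 3 and P* = 71.
CS is the area between the demand curve and P* from 0 to Q*: (1/2)(3)(18) = 27.

27.00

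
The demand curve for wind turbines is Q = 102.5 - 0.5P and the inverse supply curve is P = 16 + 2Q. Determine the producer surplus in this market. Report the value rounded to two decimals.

Rewriting demand in inverse form: P = 205 - 2Q.
Setting demand equal to supply, 189 = 4Q, so Q* = 47.25 and P* = 110.5.
PS is the area between P* and the supply curve from 0 to Q*: (1/2)(47.25)(94.5) = 2232.5625.

2232.56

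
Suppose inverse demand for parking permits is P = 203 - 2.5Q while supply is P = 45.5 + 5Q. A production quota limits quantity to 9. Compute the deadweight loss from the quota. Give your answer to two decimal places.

Unrestricted equilibrium: Q* = (203 - 45.5)/(2.5 + 5) = 21.
At Q = 9 the demand price is 203 - 2.5(9) = 180.5 and the supply price is 45.5 + 5(9) = 90.5.
DWL = (1/2)(gap between curves at 9) x (Q* - 9) = (1/2)(90)(12) = 540.

540.00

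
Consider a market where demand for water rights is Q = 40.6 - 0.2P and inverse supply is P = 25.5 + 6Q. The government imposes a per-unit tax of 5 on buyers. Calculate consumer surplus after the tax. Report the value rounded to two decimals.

614.80

Rewriting demand in inverse form: P = 203 - 5Q.
Pre-tax equilibrium: 203 - 5Q = 25.5 + 6Q gives Q* = 16.1364, P* = 122.3182.
A tax on buyers shifts demand down by 5: (203 - 5) - 5Q = 25.5 + 6Q, so Q_t = 15.6818. Buyers pay P_b = 124.5909; sellers receive P_s = P_b - 5 = 119.5909.
Consumer surplus is the triangle under demand above P_b: (1/2)(15.6818)(203 - 124.5909) = 614.7986.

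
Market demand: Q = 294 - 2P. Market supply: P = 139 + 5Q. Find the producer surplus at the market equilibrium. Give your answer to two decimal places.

5.29

Rewriting demand in inverse form: P = 147 - 0.5Q.
Equilibrium: 147 - 0.5Q = 139 + 5Q, so Q* = 1.4545 and P* = 146.2727.
The supply curve's price intercept is 139, so PS = (1/2)(Q*)(P* - 139) = (1/2)(1.4545)(7.2727) = 5.2893.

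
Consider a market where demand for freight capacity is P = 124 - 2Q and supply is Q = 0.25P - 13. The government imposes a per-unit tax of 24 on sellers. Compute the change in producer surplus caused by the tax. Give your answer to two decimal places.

Rewriting supply in inverse form: P = 52 + 4Q.
Pre-tax equilibrium: 124 - 2Q = 52 + 4Q gives Q* = 12, P* = 100.
A tax on sellers shifts supply up by 24: 124 - 2Q = 52 + 4Q + 24, so Q_t = 8. Buyers pay P_b = 108; sellers receive P_s = P_b - 24 = 84.
PS falls from (1/2)(12)(48) = 288 to (1/2)(8)(32) = 128, a change of -160.

-160.00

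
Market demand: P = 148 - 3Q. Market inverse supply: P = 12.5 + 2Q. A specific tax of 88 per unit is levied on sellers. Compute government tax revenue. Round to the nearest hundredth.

Without the tax, 148 - 3Q = 12.5 + 2Q so Q* = 27.1 and P* = 66.7.
With the tax, sellers need 88 more per unit: 148 - 3Q = 12.5 + 2Q + 88, so Q_t = 9.5. Buyers pay P_b = 119.5; sellers receive P_s = P_b - 88 = 31.5.
Tax revenue = t x Q_t = 88 x 9.5 = 836.

836.00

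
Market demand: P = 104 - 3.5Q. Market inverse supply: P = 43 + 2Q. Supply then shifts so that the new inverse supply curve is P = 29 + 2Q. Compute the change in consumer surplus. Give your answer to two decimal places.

110.15

Initial equilibrium: Q_0 = 11.0909, P_0 = 65.1818; CS_0 = (1/2)(11.0909)(38.8182) = 215.2645, PS_0 = (1/2)(11.0909)(22.1818) = 123.0083.
New equilibrium: 104 - 3.5Q = 29 + 2Q gives Q_1 = 13.6364, P_1 = 56.2727; CS_1 = 325.4132, PS_1 = 185.9504.
Change in consumer surplus = 325.4132 - 215.2645 = 110.1488.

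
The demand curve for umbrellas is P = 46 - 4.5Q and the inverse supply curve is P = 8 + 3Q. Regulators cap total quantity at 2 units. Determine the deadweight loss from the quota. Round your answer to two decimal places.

Without the quota, 46 - 4.5Q = 8 + 3Q gives Q* = 5.0667.
At Q = 2 the demand price is 46 - 4.5(2) = 37 and the supply price is 8 + 3(2) = 14.
Deadweight loss is the triangle between the curves from 2 to 5.0667: (1/2)(37 - 14)(5.0667 - 2) = 35.2667.

35.27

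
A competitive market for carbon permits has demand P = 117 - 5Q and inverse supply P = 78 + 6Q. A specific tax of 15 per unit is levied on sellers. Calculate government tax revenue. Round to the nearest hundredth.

32.73

Pre-tax equilibrium: 117 - 5Q = 78 + 6Q gives Q* = 3.5455, P* = 99.2727.
A tax on sellers shifts supply up by 15: 117 - 5Q = 78 + 6Q + 15, so Q_t = 2.1818. Buyers pay P_b = 106.0909; sellers receive P_s = P_b - 15 = 91.0909.
Revenue is the tax times quantity traded: 15 x 2.1818 = 32.7273.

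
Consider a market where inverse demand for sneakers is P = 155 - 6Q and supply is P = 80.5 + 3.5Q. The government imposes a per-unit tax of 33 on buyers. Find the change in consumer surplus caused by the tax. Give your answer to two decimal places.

-127.25

Pre-tax equilibrium: 155 - 6Q = 80.5 + 3.5Q gives Q* = 7.8421, P* = 107.9474.
With the tax, buyers' net willingness to pay falls by 33: (155 - 33) - 6Q = 80.5 + 3.5Q, so Q_t = 4.3684. Buyers pay P_b = 128.7895; sellers receive P_s = P_b - 33 = 95.7895.
Consumers lose the trapezoid between P* and P_b out to Q_t plus the triangle from Q_t to Q*: change in CS = 57.2493 - 184.4958 = -127.2465.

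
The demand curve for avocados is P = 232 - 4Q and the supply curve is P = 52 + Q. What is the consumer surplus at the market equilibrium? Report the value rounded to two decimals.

Set 232 - 4Q = 52 + Q, which gives 180 = 5Q, so Q* = 36 and P* = 232 - 4(36) = 88.
Consumer surplus is the triangle under demand above P*: (1/2)(36)(232 - 88) = (1/2)(36)(144) = 2592.

2592.00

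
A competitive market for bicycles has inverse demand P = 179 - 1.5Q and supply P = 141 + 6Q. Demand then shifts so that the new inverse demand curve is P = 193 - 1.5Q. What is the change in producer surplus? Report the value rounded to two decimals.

Initial equilibrium: Q_0 = 5.0667, P_0 = 171.4; CS_0 = (1/2)(5.0667)(7.6) = 19.2533, PS_0 = (1/2)(5.0667)(30.4) = 77.0133.
New equilibrium: 193 - 1.5Q = 141 + 6Q gives Q_1 = 6.9333, P_1 = 182.6; CS_1 = 36.0533, PS_1 = 144.2133.
Change in producer surplus = 144.2133 - 77.0133 = 67.2.

67.20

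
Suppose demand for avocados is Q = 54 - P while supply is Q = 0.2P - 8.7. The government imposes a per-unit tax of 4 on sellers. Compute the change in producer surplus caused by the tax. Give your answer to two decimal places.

-4.72

Rewriting demand in inverse form: P = 54 - Q.
Rewriting supply in inverse form: P = 43.5 + 5Q.
Without the tax, 54 - Q = 43.5 + 5Q so Q* = 1.75 and P* = 52.25.
With the tax, sellers need 4 more per unit: 54 - Q = 43.5 + 5Q + 4, so Q_t = 1.0833. Buyers pay P_b = 52.9167; sellers receive P_s = P_b - 4 = 48.9167.
Producers lose the trapezoid between P_s and P* out to Q_t plus the triangle from Q_t to Q*: change in PS = 2.934 - 7.6562 = -4.7222.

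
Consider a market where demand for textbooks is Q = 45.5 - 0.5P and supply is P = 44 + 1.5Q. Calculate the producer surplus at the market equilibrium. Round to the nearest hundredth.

Rewriting demand in inverse form: P = 91 - 2Q.
Set 91 - 2Q = 44 + 1.5Q, which gives 47 = 3.5Q, so Q* = 13.4286 and P* = 91 - 2(13.4286) = 64.1429.
The supply curve's price intercept is 44, so PS = (1/2)(Q*)(P* - 44) = (1/2)(13.4286)(20.1429) = 135.2449.

135.24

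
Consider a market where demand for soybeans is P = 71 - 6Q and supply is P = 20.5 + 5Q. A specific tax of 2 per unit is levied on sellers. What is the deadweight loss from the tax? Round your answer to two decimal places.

0.18

Without the tax, 71 - 6Q = 20.5 + 5Q so Q* = 4.5909 and P* = 43.4545.
With the tax, sellers need 2 more per unit: 71 - 6Q = 20.5 + 5Q + 2, so Q_t = 4.4091. Buyers pay P_b = 44.5455; sellers receive P_s = P_b - 2 = 42.5455.
The welfare triangle lost has base Q* - Q_t = 0.1818 and height t = 2, so DWL = (1/2)(0.1818)(2) = 0.1818.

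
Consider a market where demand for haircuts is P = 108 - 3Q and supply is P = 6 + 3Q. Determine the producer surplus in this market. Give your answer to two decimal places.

Equilibrium: 108 - 3Q = 6 + 3Q, so Q* = 17 and P* = 57.
Producer surplus is the triangle above supply below P*: (1/2)(17)(57 - 6) = (1/2)(17)(51) = 433.5.

433.50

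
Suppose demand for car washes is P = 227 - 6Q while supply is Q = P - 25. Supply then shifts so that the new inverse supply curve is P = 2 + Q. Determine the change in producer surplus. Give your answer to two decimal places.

100.21

Rewriting supply in inverse form: P = 25 + Q.
Initial equilibrium: Q_0 = 28.8571, P_0 = 53.8571; CS_0 = (1/2)(28.8571)(173.1429) = 2498.2041, PS_0 = (1/2)(28.8571)(28.8571) = 416.3673.
New equilibrium: 227 - 6Q = 2 + Q gives Q_1 = 32.1429, P_1 = 34.1429; CS_1 = 3099.4898, PS_1 = 516.5816.
Change in producer surplus = 516.5816 - 416.3673 = 100.2143.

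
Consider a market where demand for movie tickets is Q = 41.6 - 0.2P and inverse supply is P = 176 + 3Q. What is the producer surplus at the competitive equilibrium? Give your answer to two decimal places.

24.00

Rewriting demand in inverse form: P = 208 - 5Q.
Set 208 - 5Q = 176 + 3Q, which gives 32 = 8Q, so Q* = 4 and P* = 208 - 5(4) = 188.
The supply curve's price intercept is 176, so PS = (1/2)(Q*)(P* - 176) = (1/2)(4)(12) = 24.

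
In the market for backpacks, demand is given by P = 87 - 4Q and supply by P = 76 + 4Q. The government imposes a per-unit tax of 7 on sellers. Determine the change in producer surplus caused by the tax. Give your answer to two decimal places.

Without the tax, 87 - 4Q = 76 + 4Q so Q* = 1.375 and P* = 81.5.
A tax on sellers shifts supply up by 7: 87 - 4Q = 76 + 4Q + 7, so Q_t = 0.5. Buyers pay P_b = 85; sellers receive P_s = P_b - 7 = 78.
Producers lose the trapezoid between P_s and P* out to Q_t plus the triangle from Q_t to Q*: change in PS = 0.5 - 3.7812 = -3.2812.

-3.28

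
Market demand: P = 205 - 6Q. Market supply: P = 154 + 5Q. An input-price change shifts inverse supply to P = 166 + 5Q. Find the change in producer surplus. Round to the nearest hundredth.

Initial equilibrium: Q_0 = 4.6364, P_0 = 177.1818; CS_0 = (1/2)(4.6364)(27.8182) = 64.4876, PS_0 = (1/2)(4.6364)(23.1818) = 53.7397.
New equilibrium: 205 - 6Q = 166 + 5Q gives Q_1 = 3.5455, P_1 = 183.7273; CS_1 = 37.7107, PS_1 = 31.4256.
Change in producer surplus = 31.4256 - 53.7397 = -22.314.

-22.31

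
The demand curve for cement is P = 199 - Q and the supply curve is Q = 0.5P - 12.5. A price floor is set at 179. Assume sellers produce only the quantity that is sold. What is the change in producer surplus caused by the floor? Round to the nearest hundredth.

Rewriting supply in inverse form: P = 25 + 2Q.
Without the control, 199 - Q = 25 + 2Q so Q* = 58 and P* = 141.
At the floor price 179, quantity demanded is (199 - 179)/1 = 20; demand is the short side, so Q = 20 trades at P = 179.
PS goes from (1/2)(58)(116) = 3364 to 2680 (computed as (179 - 25)(20) - (1/2)(2)(20)^2), a change of -684.

-684.00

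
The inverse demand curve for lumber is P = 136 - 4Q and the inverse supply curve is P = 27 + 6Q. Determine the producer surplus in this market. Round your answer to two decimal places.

356.43

Equilibrium: 136 - 4Q = 27 + 6Q, so Q* = 10.9 and P* = 92.4.
Producer surplus is the triangle above supply below P*: (1/2)(10.9)(92.4 - 27) = (1/2)(10.9)(65.4) = 356.43.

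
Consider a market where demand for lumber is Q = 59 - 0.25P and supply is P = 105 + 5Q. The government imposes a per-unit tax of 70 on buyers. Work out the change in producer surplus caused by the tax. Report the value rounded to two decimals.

Rewriting demand in inverse form: P = 236 - 4Q.
Pre-tax equilibrium: 236 - 4Q = 105 + 5Q gives Q* = 14.5556, P* = 177.7778.
A tax on buyers shifts demand down by 70: (236 - 70) - 4Q = 105 + 5Q, so Q_t = 6.7778. Buyers pay P_b = 208.8889; sellers receive P_s = P_b - 70 = 138.8889.
PS falls from (1/2)(14.5556)(72.7778) = 529.6605 to (1/2)(6.7778)(33.8889) = 114.8457, a change of -414.8148.

-414.81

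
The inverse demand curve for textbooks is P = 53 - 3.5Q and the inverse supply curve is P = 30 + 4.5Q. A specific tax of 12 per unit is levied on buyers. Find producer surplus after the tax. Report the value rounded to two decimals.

Without the tax, 53 - 3.5Q = 30 + 4.5Q so Q* = 2.875 and P* = 42.9375.
With the tax, buyers' net willingness to pay falls by 12: (53 - 12) - 3.5Q = 30 + 4.5Q, so Q_t = 1.375. Buyers pay P_b = 48.1875; sellers receive P_s = P_b - 12 = 36.1875.
Producer surplus is the triangle above supply below P_s: (1/2)(1.375)(36.1875 - 30) = 4.2539.

4.25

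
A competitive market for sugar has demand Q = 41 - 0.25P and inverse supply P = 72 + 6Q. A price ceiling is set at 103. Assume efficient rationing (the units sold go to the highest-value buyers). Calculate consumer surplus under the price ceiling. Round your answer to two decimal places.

261.78

Rewriting demand in inverse form: P = 164 - 4Q.
Free-market equilibrium: 164 - 4Q = 72 + 6Q gives Q* = 9.2, P* = 127.2.
At P = 103, sellers supply (103 - 72)/6 = 5.1667 while buyers want more, so the quantity traded is 5.1667 at price 103.
The demand price at Q = 5.1667 is 143.3333. CS is the trapezoid between demand and 103 over [0, 5.1667]: (1/2)[(164 - 103) + (143.3333 - 103)](5.1667) = 261.7778.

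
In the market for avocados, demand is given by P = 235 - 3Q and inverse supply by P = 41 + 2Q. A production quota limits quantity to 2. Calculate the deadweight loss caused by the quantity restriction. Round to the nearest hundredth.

Without the quota, 235 - 3Q = 41 + 2Q gives Q* = 38.8.
At Q = 2 the demand price is 235 - 3(2) = 229 and the supply price is 41 + 2(2) = 45.
Deadweight loss is the triangle between the curves from 2 to 38.8: (1/2)(229 - 45)(38.8 - 2) = 3385.6.

3385.60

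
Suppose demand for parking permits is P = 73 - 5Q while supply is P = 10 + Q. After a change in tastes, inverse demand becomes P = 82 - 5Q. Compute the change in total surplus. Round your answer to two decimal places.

Initial equilibrium: Q_0 = 10.5, P_0 = 20.5; CS_0 = (1/2)(10.5)(52.5) = 275.625, PS_0 = (1/2)(10.5)(10.5) = 55.125.
New equilibrium: 82 - 5Q = 10 + Q gives Q_1 = 12, P_1 = 22; CS_1 = 360, PS_1 = 72.
Change in total surplus = (360 + 72) - (275.625 + 55.125) = 101.25.

101.25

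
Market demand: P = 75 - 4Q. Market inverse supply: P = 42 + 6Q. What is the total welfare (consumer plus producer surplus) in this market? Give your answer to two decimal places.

Equilibrium: 75 - 4Q = 42 + 6Q, so Q* = 3.3 and P* = 61.8.
Total surplus is the full triangle between the curves from 0 to Q*: (1/2)(3.3)(75 - 42) = 54.45.

54.45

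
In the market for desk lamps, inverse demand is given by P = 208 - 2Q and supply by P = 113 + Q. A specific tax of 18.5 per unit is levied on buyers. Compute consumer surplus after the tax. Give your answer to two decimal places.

Without the tax, 208 - 2Q = 113 + Q so Q* = 31.6667 and P* = 144.6667.
A tax on buyers shifts demand down by 18.5: (208 - 18.5) - 2Q = 113 + Q, so Q_t = 25.5. Buyers pay P_b = 157; sellers receive P_s = P_b - 18.5 = 138.5.
CS = (1/2)(Q_t)(208 - P_b) = (1/2)(25.5)(51) = 650.25.

650.25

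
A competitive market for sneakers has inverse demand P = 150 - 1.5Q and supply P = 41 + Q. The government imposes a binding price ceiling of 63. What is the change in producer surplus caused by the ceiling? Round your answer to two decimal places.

Free-market equilibrium: 150 - 1.5Q = 41 + Q gives Q* = 43.6, P* = 84.6.
At P = 63, sellers supply (63 - 41)/1 = 22 while buyers want more, so the quantity traded is 22 at price 63.
PS goes from (1/2)(43.6)(43.6) = 950.48 to 242 (computed as (63 - 41)(22) - (1/2)(1)(22)^2), a change of -708.48.

-708.48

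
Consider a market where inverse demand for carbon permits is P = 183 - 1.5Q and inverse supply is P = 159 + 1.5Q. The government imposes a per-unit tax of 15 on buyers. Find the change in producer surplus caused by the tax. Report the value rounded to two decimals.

-41.25

Pre-tax equilibrium: 183 - 1.5Q = 159 + 1.5Q gives Q* = 8, P* = 171.
A tax on buyers shifts demand down by 15: (183 - 15) - 1.5Q = 159 + 1.5Q, so Q_t = 3. Buyers pay P_b = 178.5; sellers receive P_s = P_b - 15 = 163.5.
PS falls from (1/2)(8)(12) = 48 to (1/2)(3)(4.5) = 6.75, a change of -41.25.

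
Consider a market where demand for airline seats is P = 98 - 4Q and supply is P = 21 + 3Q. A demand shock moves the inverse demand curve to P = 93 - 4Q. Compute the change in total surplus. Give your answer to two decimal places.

-53.21

Initial equilibrium: Q_0 = 11, P_0 = 54; CS_0 = (1/2)(11)(44) = 242, PS_0 = (1/2)(11)(33) = 181.5.
New equilibrium: 93 - 4Q = 21 + 3Q gives Q_1 = 10.2857, P_1 = 51.8571; CS_1 = 211.5918, PS_1 = 158.6939.
Change in total surplus = (211.5918 + 158.6939) - (242 + 181.5) = -53.2143.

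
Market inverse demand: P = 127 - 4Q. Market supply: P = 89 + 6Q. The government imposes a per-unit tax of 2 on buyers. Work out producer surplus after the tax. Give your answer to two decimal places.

38.88

Pre-tax equilibrium: 127 - 4Q = 89 + 6Q gives Q* = 3.8, P* = 111.8.
With the tax, buyers' net willingness to pay falls by 2: (127 - 2) - 4Q = 89 + 6Q, so Q_t = 3.6. Buyers pay P_b = 112.6; sellers receive P_s = P_b - 2 = 110.6.
Producer surplus is the triangle above supply below P_s: (1/2)(3.6)(110.6 - 89) = 38.88.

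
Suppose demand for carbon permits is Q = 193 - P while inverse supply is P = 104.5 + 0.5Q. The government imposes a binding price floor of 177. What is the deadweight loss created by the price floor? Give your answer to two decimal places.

Rewriting demand in inverse form: P = 193 - Q.
Free-market equilibrium: 193 - Q = 104.5 + 0.5Q gives Q* = 59, P* = 134.
At P = 177, buyers demand (193 - 177)/1 = 16 while sellers would supply more, so the quantity traded is 16 at price 177.
The lost-trades triangle has base Q* - 16 = 43 and height equal to the gap between the curves at Q = 16, which is 177 - 112.5 = 64.5. DWL = (1/2)(43)(64.5) = 1386.75.

1386.75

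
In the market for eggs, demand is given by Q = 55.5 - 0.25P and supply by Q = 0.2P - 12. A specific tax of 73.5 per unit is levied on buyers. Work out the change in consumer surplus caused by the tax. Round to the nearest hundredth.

-454.61

Rewriting demand in inverse form: P = 222 - 4Q.
Rewriting supply in inverse form: P = 60 + 5Q.
Pre-tax equilibrium: 222 - 4Q = 60 + 5Q gives Q* = 18, P* = 150.
A tax on buyers shifts demand down by 73.5: (222 - 73.5) - 4Q = 60 + 5Q, so Q_t = 9.8333. Buyers pay P_b = 182.6667; sellers receive P_s = P_b - 73.5 = 109.1667.
CS falls from (1/2)(18)(72) = 648 to (1/2)(9.8333)(39.3333) = 193.3889, a change of -454.6111.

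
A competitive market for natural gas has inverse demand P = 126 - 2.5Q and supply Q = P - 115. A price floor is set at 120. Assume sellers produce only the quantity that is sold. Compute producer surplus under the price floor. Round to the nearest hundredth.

Rewriting supply in inverse form: P = 115 + Q.
Free-market equilibrium: 126 - 2.5Q = 115 + Q gives Q* = 3.1429, P* = 118.1429.
At the floor price 120, quantity demanded is (126 - 120)/2.5 = 2.4; demand is the short side, so Q = 2.4 trades at P = 120.
The supply price at Q = 2.4 is 117.4. PS is the trapezoid between 120 and supply over [0, 2.4]: (1/2)[(120 - 115) + (120 - 117.4)](2.4) = 9.12.

9.12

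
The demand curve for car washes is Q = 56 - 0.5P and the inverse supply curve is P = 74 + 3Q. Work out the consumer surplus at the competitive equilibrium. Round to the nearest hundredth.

57.76

Rewriting demand in inverse form: P = 112 - 2Q.
Setting demand equal to supply, 38 = 5Q, so Q* = 7.6 and P* = 96.8.
CS is the area between the demand curve and P* from 0 to Q*: (1/2)(7.6)(15.2) = 57.76.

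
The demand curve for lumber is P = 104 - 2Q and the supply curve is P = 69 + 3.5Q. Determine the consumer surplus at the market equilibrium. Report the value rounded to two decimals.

Equilibrium: 104 - 2Q = 69 + 3.5Q, so Q* = 6.3636 and P* = 91.2727.
Consumer surplus is the triangle under demand above P*: (1/2)(6.3636)(104 - 91.2727) = (1/2)(6.3636)(12.7273) = 40.4959.

40.50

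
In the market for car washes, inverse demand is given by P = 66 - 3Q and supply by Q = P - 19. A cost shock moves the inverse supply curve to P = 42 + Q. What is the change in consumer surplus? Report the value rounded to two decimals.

Rewriting supply in inverse form: P = 19 + Q.
Initial equilibrium: Q_0 = 11.75, P_0 = 30.75; CS_0 = (1/2)(11.75)(35.25) = 207.0938, PS_0 = (1/2)(11.75)(11.75) = 69.0312.
New equilibrium: 66 - 3Q = 42 + Q gives Q_1 = 6, P_1 = 48; CS_1 = 54, PS_1 = 18.
Change in consumer surplus = 54 - 207.0938 = -153.0938.

-153.09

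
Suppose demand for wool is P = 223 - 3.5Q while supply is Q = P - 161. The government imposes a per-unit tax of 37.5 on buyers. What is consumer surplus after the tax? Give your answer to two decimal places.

51.87

Rewriting supply in inverse form: P = 161 + Q.
Without the tax, 223 - 3.5Q = 161 + Q so Q* = 13.7778 and P* = 174.7778.
With the tax, buyers' net willingness to pay falls by 37.5: (223 - 37.5) - 3.5Q = 161 + Q, so Q_t = 5.4444. Buyers pay P_b = 203.9444; sellers receive P_s = P_b - 37.5 = 166.4444.
CS = (1/2)(Q_t)(223 - P_b) = (1/2)(5.4444)(19.0556) = 51.8735.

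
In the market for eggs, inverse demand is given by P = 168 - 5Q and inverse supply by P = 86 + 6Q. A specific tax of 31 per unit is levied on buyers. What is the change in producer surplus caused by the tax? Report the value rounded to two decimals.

-102.22

Without the tax, 168 - 5Q = 86 + 6Q so Q* = 7.4545 and P* = 130.7273.
With the tax, buyers' net willingness to pay falls by 31: (168 - 31) - 5Q = 86 + 6Q, so Q_t = 4.6364. Buyers pay P_b = 144.8182; sellers receive P_s = P_b - 31 = 113.8182.
PS falls from (1/2)(7.4545)(44.7273) = 166.7107 to (1/2)(4.6364)(27.8182) = 64.4876, a change of -102.2231.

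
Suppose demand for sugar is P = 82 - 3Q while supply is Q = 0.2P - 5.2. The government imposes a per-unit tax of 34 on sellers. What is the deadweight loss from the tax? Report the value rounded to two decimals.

Rewriting supply in inverse form: P = 26 + 5Q.
Pre-tax equilibrium: 82 - 3Q = 26 + 5Q gives Q* = 7, P* = 61.
A tax on sellers shifts supply up by 34: 82 - 3Q = 26 + 5Q + 34, so Q_t = 2.75. Buyers pay P_b = 73.75; sellers receive P_s = P_b - 34 = 39.75.
The welfare triangle lost has base Q* - Q_t = 4.25 and height t = 34, so DWL = (1/2)(4.25)(34) = 72.25.

72.25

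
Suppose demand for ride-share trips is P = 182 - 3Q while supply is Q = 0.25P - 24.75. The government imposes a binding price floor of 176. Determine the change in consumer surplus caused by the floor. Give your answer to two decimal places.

Rewriting supply in inverse form: P = 99 + 4Q.
Without the control, 182 - 3Q = 99 + 4Q so Q* = 11.8571 and P* = 146.4286.
At P = 176, buyers demand (182 - 176)/3 = 2 while sellers would supply more, so the quantity traded is 2 at price 176.
CS goes from (1/2)(11.8571)(35.5714) = 210.8878 to 6 (computed as (182 - 176)(2) - (1/2)(3)(2)^2), a change of -204.8878.

-204.89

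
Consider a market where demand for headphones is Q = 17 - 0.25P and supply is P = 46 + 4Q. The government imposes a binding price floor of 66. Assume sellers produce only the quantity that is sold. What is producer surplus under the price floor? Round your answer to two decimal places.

Rewriting demand in inverse form: P = 68 - 4Q.
Without the control, 68 - 4Q = 46 + 4Q so Q* = 2.75 and P* = 57.
At the floor price 66, quantity demanded is (68 - 66)/4 = 0.5; demand is the short side, so Q = 0.5 trades at P = 66.
The supply price at Q = 0.5 is 48. PS is the trapezoid between 66 and supply over [0, 0.5]: (1/2)[(66 - 46) + (66 - 48)](0.5) = 9.5.

9.50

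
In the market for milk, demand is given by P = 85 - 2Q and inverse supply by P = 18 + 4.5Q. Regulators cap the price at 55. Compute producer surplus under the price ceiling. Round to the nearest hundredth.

Without the control, 85 - 2Q = 18 + 4.5Q so Q* = 10.3077 and P* = 64.3846.
At the ceiling price 55, quantity supplied is (55 - 18)/4.5 = 8.2222; supply is the short side, so Q = 8.2222 trades at P = 55.
PS is the triangle above supply below 55: (1/2)(8.2222)(55 - 18) = 152.1111.

152.11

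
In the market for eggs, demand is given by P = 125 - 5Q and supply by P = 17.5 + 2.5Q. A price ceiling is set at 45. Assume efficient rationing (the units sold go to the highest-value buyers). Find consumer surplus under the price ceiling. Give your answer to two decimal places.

Without the control, 125 - 5Q = 17.5 + 2.5Q so Q* = 14.3333 and P* = 53.3333.
At the ceiling price 45, quantity supplied is (45 - 17.5)/2.5 = 11; supply is the short side, so Q = 11 trades at P = 45.
The demand price at Q = 11 is 70. CS is the trapezoid between demand and 45 over [0, 11]: (1/2)[(125 - 45) + (70 - 45)](11) = 577.5.

577.50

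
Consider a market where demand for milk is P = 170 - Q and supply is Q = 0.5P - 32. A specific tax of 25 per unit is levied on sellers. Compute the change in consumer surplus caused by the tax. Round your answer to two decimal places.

Rewriting supply in inverse form: P = 64 + 2Q.
Without the tax, 170 - Q = 64 + 2Q so Q* = 35.3333 and P* = 134.6667.
With the tax, sellers need 25 more per unit: 170 - Q = 64 + 2Q + 25, so Q_t = 27. Buyers pay P_b = 143; sellers receive P_s = P_b - 25 = 118.
CS falls from (1/2)(35.3333)(35.3333) = 624.2222 to (1/2)(27)(27) = 364.5, a change of -259.7222.

-259.72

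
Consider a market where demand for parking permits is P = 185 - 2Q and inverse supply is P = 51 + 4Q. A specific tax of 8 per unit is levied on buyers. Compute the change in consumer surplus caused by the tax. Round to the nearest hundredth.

Pre-tax equilibrium: 185 - 2Q = 51 + 4Q gives Q* = 22.3333, P* = 140.3333.
With the tax, buyers' net willingness to pay falls by 8: (185 - 8) - 2Q = 51 + 4Q, so Q_t = 21. Buyers pay P_b = 143; sellers receive P_s = P_b - 8 = 135.
Consumers lose the trapezoid between P* and P_b out to Q_t plus the triangle from Q_t to Q*: change in CS = 441 - 498.7778 = -57.7778.

-57.78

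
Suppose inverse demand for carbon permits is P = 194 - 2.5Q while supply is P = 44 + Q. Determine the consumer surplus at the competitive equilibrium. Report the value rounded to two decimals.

2295.92

Setting demand equal to supply, 150 = 3.5Q, so Q* = 42.8571 and P* = 86.8571.
CS is the area between the demand curve and P* from 0 to Q*: (1/2)(42.8571)(107.1429) = 2295.9184.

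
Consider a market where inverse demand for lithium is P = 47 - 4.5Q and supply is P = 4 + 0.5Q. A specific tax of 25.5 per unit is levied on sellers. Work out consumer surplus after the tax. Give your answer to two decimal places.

Without the tax, 47 - 4.5Q = 4 + 0.5Q so Q* = 8.6 and P* = 8.3.
A tax on sellers shifts supply up by 25.5: 47 - 4.5Q = 4 + 0.5Q + 25.5, so Q_t = 3.5. Buyers pay P_b = 31.25; sellers receive P_s = P_b - 25.5 = 5.75.
CS = (1/2)(Q_t)(47 - P_b) = (1/2)(3.5)(15.75) = 27.5625.

27.56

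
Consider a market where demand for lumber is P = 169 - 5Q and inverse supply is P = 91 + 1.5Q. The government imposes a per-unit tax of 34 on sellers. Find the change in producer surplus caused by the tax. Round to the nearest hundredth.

-73.63

Pre-tax equilibrium: 169 - 5Q = 91 + 1.5Q gives Q* = 12, P* = 109.
With the tax, sellers need 34 more per unit: 169 - 5Q = 91 + 1.5Q + 34, so Q_t = 6.7692. Buyers pay P_b = 135.1538; sellers receive P_s = P_b - 34 = 101.1538.
Producers lose the trapezoid between P_s and P* out to Q_t plus the triangle from Q_t to Q*: change in PS = 34.3669 - 108 = -73.6331.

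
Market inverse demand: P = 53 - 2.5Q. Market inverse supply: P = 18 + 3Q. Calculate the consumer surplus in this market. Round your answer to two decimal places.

Setting demand equal to supply, 35 = 5.5Q, so Q* = 6.3636 and P* = 37.0909.
CS is the area between the demand curve and P* from 0 to Q*: (1/2)(6.3636)(15.9091) = 50.6198.

50.62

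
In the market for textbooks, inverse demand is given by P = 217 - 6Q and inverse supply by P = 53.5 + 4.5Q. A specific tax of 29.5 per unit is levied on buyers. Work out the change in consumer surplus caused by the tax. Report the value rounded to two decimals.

-238.81

Pre-tax equilibrium: 217 - 6Q = 53.5 + 4.5Q gives Q* = 15.5714, P* = 123.5714.
A tax on buyers shifts demand down by 29.5: (217 - 29.5) - 6Q = 53.5 + 4.5Q, so Q_t = 12.7619. Buyers pay P_b = 140.4286; sellers receive P_s = P_b - 29.5 = 110.9286.
Consumers lose the trapezoid between P* and P_b out to Q_t plus the triangle from Q_t to Q*: change in CS = 488.5986 - 727.4082 = -238.8095.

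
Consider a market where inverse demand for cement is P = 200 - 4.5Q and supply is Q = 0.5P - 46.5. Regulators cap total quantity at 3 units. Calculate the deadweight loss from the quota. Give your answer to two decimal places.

588.94

Rewriting supply in inverse form: P = 93 + 2Q.
Unrestricted equilibrium: Q* = (200 - 93)/(4.5 + 2) = 16.4615.
At Q = 3 the demand price is 200 - 4.5(3) = 186.5 and the supply price is 93 + 2(3) = 99.
Deadweight loss is the triangle between the curves from 3 to 16.4615: (1/2)(186.5 - 99)(16.4615 - 3) = 588.9423.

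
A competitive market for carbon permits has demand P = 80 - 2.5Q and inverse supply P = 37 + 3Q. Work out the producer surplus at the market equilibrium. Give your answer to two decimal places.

Equilibrium: 80 - 2.5Q = 37 + 3Q, so Q* = 7.8182 and P* = 60.4545.
The supply curve's price intercept is 37, so PS = (1/2)(Q*)(P* - 37) = (1/2)(7.8182)(23.4545) = 91.686.

91.69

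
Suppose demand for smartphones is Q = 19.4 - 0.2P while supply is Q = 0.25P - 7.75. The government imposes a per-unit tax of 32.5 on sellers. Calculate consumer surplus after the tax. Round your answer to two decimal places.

34.64

Rewriting demand in inverse form: P = 97 - 5Q.
Rewriting supply in inverse form: P = 31 + 4Q.
Without the tax, 97 - 5Q = 31 + 4Q so Q* = 7.3333 and P* = 60.3333.
With the tax, sellers need 32.5 more per unit: 97 - 5Q = 31 + 4Q + 32.5, so Q_t = 3.7222. Buyers pay P_b = 78.3889; sellers receive P_s = P_b - 32.5 = 45.8889.
CS = (1/2)(Q_t)(97 - P_b) = (1/2)(3.7222)(18.6111) = 34.6373.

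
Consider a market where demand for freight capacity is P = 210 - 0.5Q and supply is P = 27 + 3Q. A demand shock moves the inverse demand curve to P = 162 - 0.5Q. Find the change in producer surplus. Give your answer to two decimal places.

-1869.06

Initial equilibrium: Q_0 = 52.2857, P_0 = 183.8571; CS_0 = (1/2)(52.2857)(26.1429) = 683.449, PS_0 = (1/2)(52.2857)(156.8571) = 4100.6939.
New equilibrium: 162 - 0.5Q = 27 + 3Q gives Q_1 = 38.5714, P_1 = 142.7143; CS_1 = 371.9388, PS_1 = 2231.6327.
Change in producer surplus = 2231.6327 - 4100.6939 = -1869.0612.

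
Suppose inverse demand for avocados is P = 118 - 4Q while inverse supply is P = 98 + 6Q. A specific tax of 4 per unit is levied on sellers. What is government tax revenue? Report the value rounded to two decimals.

Pre-tax equilibrium: 118 - 4Q = 98 + 6Q gives Q* = 2, P* = 110.
With the tax, sellers need 4 more per unit: 118 - 4Q = 98 + 6Q + 4, so Q_t = 1.6. Buyers pay P_b = 111.6; sellers receive P_s = P_b - 4 = 107.6.
Tax revenue = t x Q_t = 4 x 1.6 = 6.4.

6.40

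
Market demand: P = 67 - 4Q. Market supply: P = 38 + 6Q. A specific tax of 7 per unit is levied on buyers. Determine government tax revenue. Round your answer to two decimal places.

15.40

Without the tax, 67 - 4Q = 38 + 6Q so Q* = 2.9 and P* = 55.4.
A tax on buyers shifts demand down by 7: (67 - 7) - 4Q = 38 + 6Q, so Q_t = 2.2. Buyers pay P_b = 58.2; sellers receive P_s = P_b - 7 = 51.2.
Tax revenue = t x Q_t = 7 x 2.2 = 15.4.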